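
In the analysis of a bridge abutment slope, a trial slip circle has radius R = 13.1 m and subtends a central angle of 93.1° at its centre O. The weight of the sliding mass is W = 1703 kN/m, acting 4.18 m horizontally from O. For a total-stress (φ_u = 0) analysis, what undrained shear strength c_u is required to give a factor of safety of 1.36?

c_u = 34.7 kPa

FS = c_u·L_a·R / (W·d), so c_u = FS·W·d / (L_a·R).
Arc length L_a = R·θ = 13.1·(93.1°·π/180) = 13.1·1.6249 = 21.29 m
c_u = 1.36·1703·4.18 / (21.29·13.1) = 9681.2 / 278.85 = 34.72 kPa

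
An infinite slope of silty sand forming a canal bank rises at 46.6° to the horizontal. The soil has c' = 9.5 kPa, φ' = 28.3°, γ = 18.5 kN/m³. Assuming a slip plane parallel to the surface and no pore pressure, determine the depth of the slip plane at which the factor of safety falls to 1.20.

z = 1.49 m

Setting FS = 1.20 in FS = [c' + γz cos²β tanφ'] / [γz sinβ cosβ] and solving for z:
z = c' / [γ cosβ (FS·sinβ − cosβ·tanφ')]
  = 9.5 / [18.5·cos46.6°·(1.20·sin46.6° − cos46.6°·tan28.3°)]
  = 9.5 / [18.5·0.6871·(1.20·0.7266 − 0.6871·0.5384)]
  = 9.5 / 6.3801 = 1.489 m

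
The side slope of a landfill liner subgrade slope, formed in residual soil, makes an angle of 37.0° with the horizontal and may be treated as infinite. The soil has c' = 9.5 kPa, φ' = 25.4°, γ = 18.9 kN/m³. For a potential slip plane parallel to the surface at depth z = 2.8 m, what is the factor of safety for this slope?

For an infinite slope with a slip plane parallel to the surface (no pore pressure): FS = [c' + γz cos²β tanφ'] / [γz sinβ cosβ].
γz = 18.9·2.8 = 52.92 kN/m²
Numerator = 9.5 + 52.92·cos²37.0°·tan25.4° = 9.5 + 52.92·0.6378·0.4748 = 25.527 kPa
Denominator = 52.92·sin37.0°·cos37.0° = 52.92·0.6018·0.7986 = 25.435 kPa
FS = 25.527 / 25.435 = 1.004

FS = 1.00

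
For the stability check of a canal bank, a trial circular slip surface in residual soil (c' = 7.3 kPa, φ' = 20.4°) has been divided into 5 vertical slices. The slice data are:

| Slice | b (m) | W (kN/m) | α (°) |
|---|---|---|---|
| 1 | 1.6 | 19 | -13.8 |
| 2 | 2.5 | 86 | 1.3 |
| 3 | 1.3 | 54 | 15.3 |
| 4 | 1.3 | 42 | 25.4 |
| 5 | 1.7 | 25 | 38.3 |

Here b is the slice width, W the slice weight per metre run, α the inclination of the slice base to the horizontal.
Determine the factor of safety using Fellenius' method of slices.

Ordinary method of slices: FS = Σ[c'·Δl_i + (W_i cosα_i)·tanφ'] / Σ W_i sinα_i, with Δl_i = b_i / cosα_i.
Slice 1: Δl = 1.6/cos(-13.8°) = 1.648 m; N'_1 = 19·cos(-13.8°) = 18.5; c'Δl = 12.03; W sinα = -4.5
Slice 2: Δl = 2.5/cos1.3° = 2.501 m; N'_2 = 86·cos1.3° = 86.0; c'Δl = 18.25; W sinα = 2.0
Slice 3: Δl = 1.3/cos15.3° = 1.348 m; N'_3 = 54·cos15.3° = 52.1; c'Δl = 9.84; W sinα = 14.2
Slice 4: Δl = 1.3/cos25.4° = 1.439 m; N'_4 = 42·cos25.4° = 37.9; c'Δl = 10.51; W sinα = 18.0
Slice 5: Δl = 1.7/cos38.3° = 2.166 m; N'_5 = 25·cos38.3° = 19.6; c'Δl = 15.81; W sinα = 15.5
Σc'Δl = 66.4 kN/m; ΣN' = 214.1 kN/m; ΣW sinα = 45.2 kN/m
Resisting = 66.4 + 214.1·tan20.4° = 66.4 + 79.6 = 146.1 kN/m
FS = 146.1 / 45.2 = 3.233

FS = 3.23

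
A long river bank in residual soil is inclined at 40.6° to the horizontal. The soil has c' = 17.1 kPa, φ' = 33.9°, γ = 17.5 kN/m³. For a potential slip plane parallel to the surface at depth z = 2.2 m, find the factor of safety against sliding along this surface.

FS = 1.68

For an infinite slope with a slip plane parallel to the surface (no pore pressure): FS = [c' + γz cos²β tanφ'] / [γz sinβ cosβ].
γz = 17.5·2.2 = 38.50 kN/m²
Numerator = 17.1 + 38.50·cos²40.6°·tan33.9° = 17.1 + 38.50·0.5765·0.6720 = 32.014 kPa
Denominator = 38.50·sin40.6°·cos40.6° = 38.50·0.6508·0.7593 = 19.023 kPa
FS = 32.014 / 19.023 = 1.683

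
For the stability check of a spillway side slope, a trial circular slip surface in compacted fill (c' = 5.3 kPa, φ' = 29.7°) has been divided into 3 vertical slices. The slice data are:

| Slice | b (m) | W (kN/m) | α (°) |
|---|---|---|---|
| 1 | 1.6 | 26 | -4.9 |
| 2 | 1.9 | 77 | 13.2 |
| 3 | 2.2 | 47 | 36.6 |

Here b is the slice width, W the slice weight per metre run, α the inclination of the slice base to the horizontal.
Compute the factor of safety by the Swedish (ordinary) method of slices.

Ordinary method of slices: FS = Σ[c'·Δl_i + (W_i cosα_i)·tanφ'] / Σ W_i sinα_i, with Δl_i = b_i / cosα_i.
Slice 1: Δl = 1.6/cos(-4.9°) = 1.606 m; N'_1 = 26·cos(-4.9°) = 25.9; c'Δl = 8.51; W sinα = -2.2
Slice 2: Δl = 1.9/cos13.2° = 1.952 m; N'_2 = 77·cos13.2° = 75.0; c'Δl = 10.34; W sinα = 17.6
Slice 3: Δl = 2.2/cos36.6° = 2.740 m; N'_3 = 47·cos36.6° = 37.7; c'Δl = 14.52; W sinα = 28.0
Σc'Δl = 33.4 kN/m; ΣN' = 138.6 kN/m; ΣW sinα = 43.4 kN/m
Resisting = 33.4 + 138.6·tan29.7° = 33.4 + 79.1 = 112.4 kN/m
FS = 112.4 / 43.4 = 2.592

FS = 2.59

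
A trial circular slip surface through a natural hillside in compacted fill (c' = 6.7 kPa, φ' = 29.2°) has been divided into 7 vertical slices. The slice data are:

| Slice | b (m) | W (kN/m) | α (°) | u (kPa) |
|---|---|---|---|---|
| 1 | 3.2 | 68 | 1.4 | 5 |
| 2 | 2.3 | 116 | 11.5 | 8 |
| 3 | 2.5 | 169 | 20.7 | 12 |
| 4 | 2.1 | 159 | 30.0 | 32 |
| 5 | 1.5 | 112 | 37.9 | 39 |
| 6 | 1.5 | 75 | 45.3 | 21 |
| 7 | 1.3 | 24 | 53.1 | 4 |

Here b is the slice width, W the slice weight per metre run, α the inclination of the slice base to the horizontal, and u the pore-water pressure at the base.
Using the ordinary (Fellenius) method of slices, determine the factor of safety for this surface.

Ordinary method of slices: FS = Σ[c'·Δl_i + (W_i cosα_i − u_i·Δl_i)·tanφ'] / Σ W_i sinα_i, with Δl_i = b_i / cosα_i.
Slice 1: Δl = 3.2/cos1.4° = 3.201 m; N'_1 = 68·cos1.4° − 5·3.201 = 52.0; c'Δl = 21.45; W sinα = 1.7
Slice 2: Δl = 2.3/cos11.5° = 2.347 m; N'_2 = 116·cos11.5° − 8·2.347 = 94.9; c'Δl = 15.73; W sinα = 23.1
Slice 3: Δl = 2.5/cos20.7° = 2.673 m; N'_3 = 169·cos20.7° − 12·2.673 = 126.0; c'Δl = 17.91; W sinα = 59.7
Slice 4: Δl = 2.1/cos30.0° = 2.425 m; N'_4 = 159·cos30.0° − 32·2.425 = 60.1; c'Δl = 16.25; W sinα = 79.5
Slice 5: Δl = 1.5/cos37.9° = 1.901 m; N'_5 = 112·cos37.9° − 39·1.901 = 14.2; c'Δl = 12.74; W sinα = 68.8
Slice 6: Δl = 1.5/cos45.3° = 2.133 m; N'_6 = 75·cos45.3° − 21·2.133 = 8.0; c'Δl = 14.29; W sinα = 53.3
Slice 7: Δl = 1.3/cos53.1° = 2.165 m; N'_7 = 24·cos53.1° − 4·2.165 = 5.7; c'Δl = 14.51; W sinα = 19.2
Σc'Δl = 112.9 kN/m; ΣN' = 361.0 kN/m; ΣW sinα = 305.3 kN/m
Resisting = 112.9 + 361.0·tan29.2° = 112.9 + 201.7 = 314.6 kN/m
FS = 314.6 / 305.3 = 1.030

FS = 1.03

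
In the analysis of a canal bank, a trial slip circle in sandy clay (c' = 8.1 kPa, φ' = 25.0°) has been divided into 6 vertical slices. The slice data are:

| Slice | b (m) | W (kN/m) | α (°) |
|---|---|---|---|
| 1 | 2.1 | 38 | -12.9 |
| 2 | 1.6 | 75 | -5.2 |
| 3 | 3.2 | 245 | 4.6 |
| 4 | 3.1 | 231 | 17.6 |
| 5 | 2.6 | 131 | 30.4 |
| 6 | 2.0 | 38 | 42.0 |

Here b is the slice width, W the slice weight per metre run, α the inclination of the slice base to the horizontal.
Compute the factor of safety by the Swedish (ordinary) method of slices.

Ordinary method of slices: FS = Σ[c'·Δl_i + (W_i cosα_i)·tanφ'] / Σ W_i sinα_i, with Δl_i = b_i / cosα_i.
Slice 1: Δl = 2.1/cos(-12.9°) = 2.154 m; N'_1 = 38·cos(-12.9°) = 37.0; c'Δl = 17.45; W sinα = -8.5
Slice 2: Δl = 1.6/cos(-5.2°) = 1.607 m; N'_2 = 75·cos(-5.2°) = 74.7; c'Δl = 13.01; W sinα = -6.8
Slice 3: Δl = 3.2/cos4.6° = 3.210 m; N'_3 = 245·cos4.6° = 244.2; c'Δl = 26.00; W sinα = 19.6
Slice 4: Δl = 3.1/cos17.6° = 3.252 m; N'_4 = 231·cos17.6° = 220.2; c'Δl = 26.34; W sinα = 69.8
Slice 5: Δl = 2.6/cos30.4° = 3.014 m; N'_5 = 131·cos30.4° = 113.0; c'Δl = 24.42; W sinα = 66.3
Slice 6: Δl = 2.0/cos42.0° = 2.691 m; N'_6 = 38·cos42.0° = 28.2; c'Δl = 21.80; W sinα = 25.4
Σc'Δl = 129.0 kN/m; ΣN' = 717.4 kN/m; ΣW sinα = 165.9 kN/m
Resisting = 129.0 + 717.4·tan25.0° = 129.0 + 334.5 = 463.5 kN/m
FS = 463.5 / 165.9 = 2.794

FS = 2.79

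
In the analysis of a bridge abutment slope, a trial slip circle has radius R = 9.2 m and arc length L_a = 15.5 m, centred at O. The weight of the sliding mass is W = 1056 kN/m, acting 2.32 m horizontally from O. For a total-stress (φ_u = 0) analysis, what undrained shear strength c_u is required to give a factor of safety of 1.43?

FS = c_u·L_a·R / (W·d), so c_u = FS·W·d / (L_a·R).
c_u = 1.43·1056·2.32 / (15.50·9.2) = 3503.4 / 142.60 = 24.57 kPa

c_u = 24.6 kPa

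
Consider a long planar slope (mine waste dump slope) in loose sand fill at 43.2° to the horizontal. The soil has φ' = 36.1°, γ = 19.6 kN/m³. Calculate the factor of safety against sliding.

FS = 0.78

For a dry cohesionless infinite slope the factor of safety is FS = tanφ' / tanβ.
FS = tan36.1° / tan43.2° = 0.7292 / 0.9391 = 0.777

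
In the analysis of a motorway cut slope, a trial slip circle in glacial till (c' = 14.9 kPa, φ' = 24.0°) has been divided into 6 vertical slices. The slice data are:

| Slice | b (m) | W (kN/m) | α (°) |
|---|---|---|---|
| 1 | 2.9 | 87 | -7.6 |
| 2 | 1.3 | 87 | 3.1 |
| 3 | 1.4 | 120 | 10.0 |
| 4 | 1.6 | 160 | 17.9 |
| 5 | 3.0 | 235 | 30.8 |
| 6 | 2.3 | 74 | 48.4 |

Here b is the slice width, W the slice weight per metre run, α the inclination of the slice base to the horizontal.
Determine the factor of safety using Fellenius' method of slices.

FS = 2.19

Ordinary method of slices: FS = Σ[c'·Δl_i + (W_i cosα_i)·tanφ'] / Σ W_i sinα_i, with Δl_i = b_i / cosα_i.
Slice 1: Δl = 2.9/cos(-7.6°) = 2.926 m; N'_1 = 87·cos(-7.6°) = 86.2; c'Δl = 43.59; W sinα = -11.5
Slice 2: Δl = 1.3/cos3.1° = 1.302 m; N'_2 = 87·cos3.1° = 86.9; c'Δl = 19.40; W sinα = 4.7
Slice 3: Δl = 1.4/cos10.0° = 1.422 m; N'_3 = 120·cos10.0° = 118.2; c'Δl = 21.18; W sinα = 20.8
Slice 4: Δl = 1.6/cos17.9° = 1.681 m; N'_4 = 160·cos17.9° = 152.3; c'Δl = 25.05; W sinα = 49.2
Slice 5: Δl = 3.0/cos30.8° = 3.493 m; N'_5 = 235·cos30.8° = 201.9; c'Δl = 52.04; W sinα = 120.3
Slice 6: Δl = 2.3/cos48.4° = 3.464 m; N'_6 = 74·cos48.4° = 49.1; c'Δl = 51.62; W sinα = 55.3
Σc'Δl = 212.9 kN/m; ΣN' = 694.5 kN/m; ΣW sinα = 238.9 kN/m
Resisting = 212.9 + 694.5·tan24.0° = 212.9 + 309.2 = 522.1 kN/m
FS = 522.1 / 238.9 = 2.186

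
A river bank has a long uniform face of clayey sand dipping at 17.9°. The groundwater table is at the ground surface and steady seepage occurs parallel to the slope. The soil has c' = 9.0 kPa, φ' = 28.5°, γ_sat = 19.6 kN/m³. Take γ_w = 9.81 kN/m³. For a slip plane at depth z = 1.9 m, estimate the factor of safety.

With seepage parallel to the slope and the water table at the surface, the effective normal stress on the slip plane uses the buoyant unit weight γ' = γ_sat − γ_w while the driving shear stress uses γ_sat:
FS = [c' + γ' z cos²β tanφ'] / [γ_sat z sinβ cosβ]
γ' = 19.6 − 9.81 = 9.79 kN/m³
Numerator = 9.0 + 9.79·1.9·cos²17.9°·tan28.5° = 9.0 + 9.79·1.9·0.9055·0.5430 = 18.145 kPa
Denominator = 19.6·1.9·sin17.9°·cos17.9° = 19.6·1.9·0.3074·0.9516 = 10.892 kPa
FS = 18.145 / 10.892 = 1.666

FS = 1.67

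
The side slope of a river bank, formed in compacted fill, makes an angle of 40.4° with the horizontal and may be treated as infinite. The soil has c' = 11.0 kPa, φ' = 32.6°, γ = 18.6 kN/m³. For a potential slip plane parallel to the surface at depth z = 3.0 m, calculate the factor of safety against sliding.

For an infinite slope with a slip plane parallel to the surface (no pore pressure): FS = [c' + γz cos²β tanφ'] / [γz sinβ cosβ].
γz = 18.6·3.0 = 55.80 kN/m²
Numerator = 11.0 + 55.80·cos²40.4°·tan32.6° = 11.0 + 55.80·0.5799·0.6395 = 31.696 kPa
Denominator = 55.80·sin40.4°·cos40.4° = 55.80·0.6481·0.7615 = 27.541 kPa
FS = 31.696 / 27.541 = 1.151

FS = 1.15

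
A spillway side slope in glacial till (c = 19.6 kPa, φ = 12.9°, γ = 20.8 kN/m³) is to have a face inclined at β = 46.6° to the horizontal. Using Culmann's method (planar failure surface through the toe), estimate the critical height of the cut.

Culmann's analysis gives the critical failure plane at α_cr = (β + φ)/2 = (46.6 + 12.9)/2 = 29.8°, and the critical height
H_c = (4c/γ) · sinβ cosφ / [1 − cos(β − φ)]
    = (4·19.6/20.8) · sin46.6°·cos12.9° / [1 − cos(33.7°)]
    = 3.769 · 0.7266·0.9748 / [1 − 0.8320]
    = 3.769 · 0.7082 / 0.1680
    = 15.89 m

H_c = 15.89 m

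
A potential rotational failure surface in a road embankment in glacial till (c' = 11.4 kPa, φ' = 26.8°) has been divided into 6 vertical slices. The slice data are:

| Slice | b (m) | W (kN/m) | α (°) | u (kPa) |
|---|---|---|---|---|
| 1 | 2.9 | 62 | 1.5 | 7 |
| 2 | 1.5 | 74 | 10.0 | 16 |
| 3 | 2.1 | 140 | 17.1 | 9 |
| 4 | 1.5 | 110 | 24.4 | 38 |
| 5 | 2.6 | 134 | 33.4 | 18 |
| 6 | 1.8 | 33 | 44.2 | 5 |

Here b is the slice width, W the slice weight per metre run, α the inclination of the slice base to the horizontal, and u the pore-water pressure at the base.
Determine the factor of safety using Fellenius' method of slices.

Ordinary method of slices: FS = Σ[c'·Δl_i + (W_i cosα_i − u_i·Δl_i)·tanφ'] / Σ W_i sinα_i, with Δl_i = b_i / cosα_i.
Slice 1: Δl = 2.9/cos1.5° = 2.901 m; N'_1 = 62·cos1.5° − 7·2.901 = 41.7; c'Δl = 33.07; W sinα = 1.6
Slice 2: Δl = 1.5/cos10.0° = 1.523 m; N'_2 = 74·cos10.0° − 16·1.523 = 48.5; c'Δl = 17.36; W sinα = 12.8
Slice 3: Δl = 2.1/cos17.1° = 2.197 m; N'_3 = 140·cos17.1° − 9·2.197 = 114.0; c'Δl = 25.05; W sinα = 41.2
Slice 4: Δl = 1.5/cos24.4° = 1.647 m; N'_4 = 110·cos24.4° − 38·1.647 = 37.6; c'Δl = 18.78; W sinα = 45.4
Slice 5: Δl = 2.6/cos33.4° = 3.114 m; N'_5 = 134·cos33.4° − 18·3.114 = 55.8; c'Δl = 35.50; W sinα = 73.8
Slice 6: Δl = 1.8/cos44.2° = 2.511 m; N'_6 = 33·cos44.2° − 5·2.511 = 11.1; c'Δl = 28.62; W sinα = 23.0
Σc'Δl = 158.4 kN/m; ΣN' = 308.7 kN/m; ΣW sinα = 197.9 kN/m
Resisting = 158.4 + 308.7·tan26.8° = 158.4 + 155.9 = 314.3 kN/m
FS = 314.3 / 197.9 = 1.589

FS = 1.59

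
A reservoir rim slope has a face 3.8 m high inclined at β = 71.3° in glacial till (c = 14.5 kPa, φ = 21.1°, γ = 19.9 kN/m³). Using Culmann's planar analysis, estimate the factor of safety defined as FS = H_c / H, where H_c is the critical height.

H_c = (4c/γ) · sinβ cosφ / [1 − cos(β − φ)]
    = (4·14.5/19.9) · sin71.3°·cos21.1° / [1 − cos50.2°]
    = 2.915 · 0.8837 / 0.3599 = 7.16 m
FS = H_c / H = 7.16 / 3.8 = 1.883

FS = 1.88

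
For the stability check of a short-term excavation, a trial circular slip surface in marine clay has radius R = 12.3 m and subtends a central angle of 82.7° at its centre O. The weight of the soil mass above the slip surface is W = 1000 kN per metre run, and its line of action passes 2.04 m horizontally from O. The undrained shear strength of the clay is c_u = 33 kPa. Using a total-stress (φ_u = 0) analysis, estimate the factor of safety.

Taking moments about the centre O, the resisting moment is provided by the undrained shear strength acting along the arc:
Arc length L_a = R·θ = 12.3·(82.7°·π/180) = 12.3·1.4434 = 17.75 m
M_R = c_u·L_a·R = 33·17.75·12.3 = 7206.2 kN·m/m
M_D = W·d = 1000·2.04 = 2040.0 kN·m/m
FS = M_R / M_D = 7206.2 / 2040.0 = 3.532

FS = 3.53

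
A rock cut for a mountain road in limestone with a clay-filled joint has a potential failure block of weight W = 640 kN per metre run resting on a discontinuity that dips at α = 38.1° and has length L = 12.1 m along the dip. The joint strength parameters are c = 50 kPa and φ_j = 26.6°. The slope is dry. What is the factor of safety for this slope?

FS = 2.17

Resolving the block weight along and normal to the plane and applying the Mohr–Coulomb strength on the joint:
N' = W cosα = 640·cos38.1° = 503.6 kN/m
Driving force T = W sinα = 640·sin38.1° = 394.9 kN/m
Resisting force R = c·L + N'·tanφ_j = 50·12.1 + 503.6·tan26.6° = 605.0 + 252.2 = 857.2 kN/m
FS = R / T = 857.2 / 394.9 = 2.171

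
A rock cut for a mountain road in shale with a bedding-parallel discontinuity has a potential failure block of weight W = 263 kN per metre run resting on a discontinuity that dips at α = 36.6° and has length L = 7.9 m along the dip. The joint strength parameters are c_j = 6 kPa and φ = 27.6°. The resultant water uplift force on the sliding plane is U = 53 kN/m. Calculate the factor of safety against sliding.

FS = 0.83

Resolving the block weight along and normal to the plane and applying the Mohr–Coulomb strength on the joint:
N' = W cosα − U = 263·cos36.6° − 53 = 158.1 kN/m
Driving force T = W sinα = 263·sin36.6° = 156.8 kN/m
Resisting force R = c_j·L + N'·tanφ = 6·7.9 + 158.1·tan27.6° = 47.4 + 82.7 = 130.1 kN/m
FS = R / T = 130.1 / 156.8 = 0.830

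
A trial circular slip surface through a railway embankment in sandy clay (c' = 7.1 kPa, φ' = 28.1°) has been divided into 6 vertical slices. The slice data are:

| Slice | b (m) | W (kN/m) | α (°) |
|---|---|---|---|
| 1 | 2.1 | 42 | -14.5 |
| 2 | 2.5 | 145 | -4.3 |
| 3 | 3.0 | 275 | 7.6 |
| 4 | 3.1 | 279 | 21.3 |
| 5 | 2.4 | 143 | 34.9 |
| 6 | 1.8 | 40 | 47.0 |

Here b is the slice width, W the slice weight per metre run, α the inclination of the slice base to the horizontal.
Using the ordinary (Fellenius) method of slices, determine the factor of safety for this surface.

FS = 2.54

Ordinary method of slices: FS = Σ[c'·Δl_i + (W_i cosα_i)·tanφ'] / Σ W_i sinα_i, with Δl_i = b_i / cosα_i.
Slice 1: Δl = 2.1/cos(-14.5°) = 2.169 m; N'_1 = 42·cos(-14.5°) = 40.7; c'Δl = 15.40; W sinα = -10.5
Slice 2: Δl = 2.5/cos(-4.3°) = 2.507 m; N'_2 = 145·cos(-4.3°) = 144.6; c'Δl = 17.80; W sinα = -10.9
Slice 3: Δl = 3.0/cos7.6° = 3.027 m; N'_3 = 275·cos7.6° = 272.6; c'Δl = 21.49; W sinα = 36.4
Slice 4: Δl = 3.1/cos21.3° = 3.327 m; N'_4 = 279·cos21.3° = 259.9; c'Δl = 23.62; W sinα = 101.3
Slice 5: Δl = 2.4/cos34.9° = 2.926 m; N'_5 = 143·cos34.9° = 117.3; c'Δl = 20.78; W sinα = 81.8
Slice 6: Δl = 1.8/cos47.0° = 2.639 m; N'_6 = 40·cos47.0° = 27.3; c'Δl = 18.74; W sinα = 29.3
Σc'Δl = 117.8 kN/m; ΣN' = 862.3 kN/m; ΣW sinα = 227.4 kN/m
Resisting = 117.8 + 862.3·tan28.1° = 117.8 + 460.4 = 578.3 kN/m
FS = 578.3 / 227.4 = 2.543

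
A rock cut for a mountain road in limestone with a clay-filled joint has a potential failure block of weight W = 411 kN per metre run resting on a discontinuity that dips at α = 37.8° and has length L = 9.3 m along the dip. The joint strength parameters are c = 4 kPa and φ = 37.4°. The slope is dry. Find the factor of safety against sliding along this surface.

FS = 1.13

Resolving the block weight along and normal to the plane and applying the Mohr–Coulomb strength on the joint:
N' = W cosα = 411·cos37.8° = 324.8 kN/m
Driving force T = W sinα = 411·sin37.8° = 251.9 kN/m
Resisting force R = c·L + N'·tanφ = 4·9.3 + 324.8·tan37.4° = 37.2 + 248.3 = 285.5 kN/m
FS = R / T = 285.5 / 251.9 = 1.133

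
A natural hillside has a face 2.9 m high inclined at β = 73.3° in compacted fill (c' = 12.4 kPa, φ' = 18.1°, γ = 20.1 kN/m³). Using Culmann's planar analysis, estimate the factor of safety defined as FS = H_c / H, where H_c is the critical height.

H_c = (4c'/γ) · sinβ cosφ' / [1 − cos(β − φ')]
    = (4·12.4/20.1) · sin73.3°·cos18.1° / [1 − cos55.2°]
    = 2.468 · 0.9104 / 0.4293 = 5.23 m
FS = H_c / H = 5.23 / 2.9 = 1.805

FS = 1.80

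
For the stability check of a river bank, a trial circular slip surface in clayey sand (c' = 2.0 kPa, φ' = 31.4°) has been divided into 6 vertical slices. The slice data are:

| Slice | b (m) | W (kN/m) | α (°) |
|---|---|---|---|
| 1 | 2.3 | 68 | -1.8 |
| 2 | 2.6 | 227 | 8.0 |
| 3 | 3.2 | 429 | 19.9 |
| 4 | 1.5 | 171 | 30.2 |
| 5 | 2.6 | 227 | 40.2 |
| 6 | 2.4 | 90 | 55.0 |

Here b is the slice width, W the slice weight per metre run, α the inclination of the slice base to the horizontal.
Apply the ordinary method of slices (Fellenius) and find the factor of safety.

Ordinary method of slices: FS = Σ[c'·Δl_i + (W_i cosα_i)·tanφ'] / Σ W_i sinα_i, with Δl_i = b_i / cosα_i.
Slice 1: Δl = 2.3/cos(-1.8°) = 2.301 m; N'_1 = 68·cos(-1.8°) = 68.0; c'Δl = 4.60; W sinα = -2.1
Slice 2: Δl = 2.6/cos8.0° = 2.626 m; N'_2 = 227·cos8.0° = 224.8; c'Δl = 5.25; W sinα = 31.6
Slice 3: Δl = 3.2/cos19.9° = 3.403 m; N'_3 = 429·cos19.9° = 403.4; c'Δl = 6.81; W sinα = 146.0
Slice 4: Δl = 1.5/cos30.2° = 1.736 m; N'_4 = 171·cos30.2° = 147.8; c'Δl = 3.47; W sinα = 86.0
Slice 5: Δl = 2.6/cos40.2° = 3.404 m; N'_5 = 227·cos40.2° = 173.4; c'Δl = 6.81; W sinα = 146.5
Slice 6: Δl = 2.4/cos55.0° = 4.184 m; N'_6 = 90·cos55.0° = 51.6; c'Δl = 8.37; W sinα = 73.7
Σc'Δl = 35.3 kN/m; ΣN' = 1068.9 kN/m; ΣW sinα = 481.7 kN/m
Resisting = 35.3 + 1068.9·tan31.4° = 35.3 + 652.5 = 687.8 kN/m
FS = 687.8 / 481.7 = 1.428

FS = 1.43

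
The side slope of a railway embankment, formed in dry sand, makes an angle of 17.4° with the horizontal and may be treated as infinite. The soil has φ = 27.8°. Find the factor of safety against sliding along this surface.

For a dry cohesionless infinite slope the factor of safety is FS = tanφ / tanβ.
FS = tan27.8° / tan17.4° = 0.5272 / 0.3134 = 1.682

FS = 1.68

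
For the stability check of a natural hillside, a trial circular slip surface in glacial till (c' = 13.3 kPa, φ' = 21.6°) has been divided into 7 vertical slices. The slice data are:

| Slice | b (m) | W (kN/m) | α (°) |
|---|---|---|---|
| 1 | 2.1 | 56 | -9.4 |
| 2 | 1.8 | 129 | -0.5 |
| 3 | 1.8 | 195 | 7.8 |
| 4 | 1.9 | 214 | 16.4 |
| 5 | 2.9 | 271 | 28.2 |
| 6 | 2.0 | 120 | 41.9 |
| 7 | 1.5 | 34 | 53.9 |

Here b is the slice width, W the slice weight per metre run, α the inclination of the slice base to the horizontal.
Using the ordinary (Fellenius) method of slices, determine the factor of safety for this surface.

FS = 1.87

Ordinary method of slices: FS = Σ[c'·Δl_i + (W_i cosα_i)·tanφ'] / Σ W_i sinα_i, with Δl_i = b_i / cosα_i.
Slice 1: Δl = 2.1/cos(-9.4°) = 2.129 m; N'_1 = 56·cos(-9.4°) = 55.2; c'Δl = 28.31; W sinα = -9.1
Slice 2: Δl = 1.8/cos(-0.5°) = 1.800 m; N'_2 = 129·cos(-0.5°) = 129.0; c'Δl = 23.94; W sinα = -1.1
Slice 3: Δl = 1.8/cos7.8° = 1.817 m; N'_3 = 195·cos7.8° = 193.2; c'Δl = 24.16; W sinα = 26.5
Slice 4: Δl = 1.9/cos16.4° = 1.981 m; N'_4 = 214·cos16.4° = 205.3; c'Δl = 26.34; W sinα = 60.4
Slice 5: Δl = 2.9/cos28.2° = 3.291 m; N'_5 = 271·cos28.2° = 238.8; c'Δl = 43.76; W sinα = 128.1
Slice 6: Δl = 2.0/cos41.9° = 2.687 m; N'_6 = 120·cos41.9° = 89.3; c'Δl = 35.74; W sinα = 80.1
Slice 7: Δl = 1.5/cos53.9° = 2.546 m; N'_7 = 34·cos53.9° = 20.0; c'Δl = 33.86; W sinα = 27.5
Σc'Δl = 216.1 kN/m; ΣN' = 930.9 kN/m; ΣW sinα = 312.3 kN/m
Resisting = 216.1 + 930.9·tan21.6° = 216.1 + 368.6 = 584.7 kN/m
FS = 584.7 / 312.3 = 1.872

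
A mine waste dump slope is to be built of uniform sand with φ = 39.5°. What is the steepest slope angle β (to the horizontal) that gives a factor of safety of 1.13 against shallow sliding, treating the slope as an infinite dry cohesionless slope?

β = 36.1°

For an infinite dry cohesionless slope FS = tanφ/tanβ, so tanβ = tanφ / FS.
tanβ = tan39.5° / 1.13 = 0.8243 / 1.13 = 0.7295
β = arctan(0.7295) = 36.11°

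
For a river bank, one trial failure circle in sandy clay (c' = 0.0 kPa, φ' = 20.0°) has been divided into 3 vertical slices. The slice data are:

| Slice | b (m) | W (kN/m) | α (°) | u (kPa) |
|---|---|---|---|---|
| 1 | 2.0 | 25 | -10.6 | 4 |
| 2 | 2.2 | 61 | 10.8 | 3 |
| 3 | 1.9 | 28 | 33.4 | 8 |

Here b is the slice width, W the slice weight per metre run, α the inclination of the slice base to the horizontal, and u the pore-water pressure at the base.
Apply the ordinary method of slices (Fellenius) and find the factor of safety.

FS = 1.22

Ordinary method of slices: FS = Σ[c'·Δl_i + (W_i cosα_i − u_i·Δl_i)·tanφ'] / Σ W_i sinα_i, with Δl_i = b_i / cosα_i.
Slice 1: Δl = 2.0/cos(-10.6°) = 2.035 m; N'_1 = 25·cos(-10.6°) − 4·2.035 = 16.4; c'Δl = 0.00; W sinα = -4.6
Slice 2: Δl = 2.2/cos10.8° = 2.240 m; N'_2 = 61·cos10.8° − 3·2.240 = 53.2; c'Δl = 0.00; W sinα = 11.4
Slice 3: Δl = 1.9/cos33.4° = 2.276 m; N'_3 = 28·cos33.4° − 8·2.276 = 5.2; c'Δl = 0.00; W sinα = 15.4
Σc'Δl = 0.0 kN/m; ΣN' = 74.8 kN/m; ΣW sinα = 22.2 kN/m
Resisting = 0.0 + 74.8·tan20.0° = 0.0 + 27.2 = 27.2 kN/m
FS = 27.2 / 22.2 = 1.224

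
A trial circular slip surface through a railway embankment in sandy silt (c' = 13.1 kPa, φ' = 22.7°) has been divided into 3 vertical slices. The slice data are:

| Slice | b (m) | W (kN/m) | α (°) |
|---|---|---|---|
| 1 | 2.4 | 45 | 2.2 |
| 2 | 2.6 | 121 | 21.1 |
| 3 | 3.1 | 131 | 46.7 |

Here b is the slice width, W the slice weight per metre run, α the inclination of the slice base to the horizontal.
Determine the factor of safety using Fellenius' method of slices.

Ordinary method of slices: FS = Σ[c'·Δl_i + (W_i cosα_i)·tanφ'] / Σ W_i sinα_i, with Δl_i = b_i / cosα_i.
Slice 1: Δl = 2.4/cos2.2° = 2.402 m; N'_1 = 45·cos2.2° = 45.0; c'Δl = 31.46; W sinα = 1.7
Slice 2: Δl = 2.6/cos21.1° = 2.787 m; N'_2 = 121·cos21.1° = 112.9; c'Δl = 36.51; W sinα = 43.6
Slice 3: Δl = 3.1/cos46.7° = 4.520 m; N'_3 = 131·cos46.7° = 89.8; c'Δl = 59.21; W sinα = 95.3
Σc'Δl = 127.2 kN/m; ΣN' = 247.7 kN/m; ΣW sinα = 140.6 kN/m
Resisting = 127.2 + 247.7·tan22.7° = 127.2 + 103.6 = 230.8 kN/m
FS = 230.8 / 140.6 = 1.641

FS = 1.64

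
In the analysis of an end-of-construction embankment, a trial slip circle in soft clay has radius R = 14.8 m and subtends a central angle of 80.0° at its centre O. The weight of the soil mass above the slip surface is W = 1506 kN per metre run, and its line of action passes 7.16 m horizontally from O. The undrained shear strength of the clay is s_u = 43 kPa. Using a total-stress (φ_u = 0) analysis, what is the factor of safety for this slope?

FS = 1.22

Taking moments about the centre O, the resisting moment is provided by the undrained shear strength acting along the arc:
Arc length L_a = R·θ = 14.8·(80.0°·π/180) = 14.8·1.3963 = 20.66 m
M_R = s_u·L_a·R = 43·20.66·14.8 = 13151.0 kN·m/m
M_D = W·d = 1506·7.16 = 10783.0 kN·m/m
FS = M_R / M_D = 13151.0 / 10783.0 = 1.220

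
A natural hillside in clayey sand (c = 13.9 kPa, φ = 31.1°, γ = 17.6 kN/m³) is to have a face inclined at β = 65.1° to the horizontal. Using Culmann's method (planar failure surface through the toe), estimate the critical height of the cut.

Culmann's analysis gives the critical failure plane at α_cr = (β + φ)/2 = (65.1 + 31.1)/2 = 48.1°, and the critical height
H_c = (4c/γ) · sinβ cosφ / [1 − cos(β − φ)]
    = (4·13.9/17.6) · sin65.1°·cos31.1° / [1 − cos(34.0°)]
    = 3.159 · 0.9070·0.8563 / [1 − 0.8290]
    = 3.159 · 0.7767 / 0.1710
    = 14.35 m

H_c = 14.35 m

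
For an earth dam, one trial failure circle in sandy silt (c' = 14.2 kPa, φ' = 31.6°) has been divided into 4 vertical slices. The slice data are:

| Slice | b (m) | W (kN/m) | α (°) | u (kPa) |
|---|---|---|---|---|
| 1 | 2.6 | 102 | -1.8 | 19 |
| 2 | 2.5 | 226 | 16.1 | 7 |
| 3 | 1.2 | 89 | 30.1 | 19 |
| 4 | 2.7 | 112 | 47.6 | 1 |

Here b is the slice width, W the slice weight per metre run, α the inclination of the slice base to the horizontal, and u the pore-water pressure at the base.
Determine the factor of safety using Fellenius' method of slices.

Ordinary method of slices: FS = Σ[c'·Δl_i + (W_i cosα_i − u_i·Δl_i)·tanφ'] / Σ W_i sinα_i, with Δl_i = b_i / cosα_i.
Slice 1: Δl = 2.6/cos(-1.8°) = 2.601 m; N'_1 = 102·cos(-1.8°) − 19·2.601 = 52.5; c'Δl = 36.94; W sinα = -3.2
Slice 2: Δl = 2.5/cos16.1° = 2.602 m; N'_2 = 226·cos16.1° − 7·2.602 = 198.9; c'Δl = 36.95; W sinα = 62.7
Slice 3: Δl = 1.2/cos30.1° = 1.387 m; N'_3 = 89·cos30.1° − 19·1.387 = 50.6; c'Δl = 19.70; W sinα = 44.6
Slice 4: Δl = 2.7/cos47.6° = 4.004 m; N'_4 = 112·cos47.6° − 1·4.004 = 71.5; c'Δl = 56.86; W sinα = 82.7
Σc'Δl = 150.4 kN/m; ΣN' = 373.6 kN/m; ΣW sinα = 186.8 kN/m
Resisting = 150.4 + 373.6·tan31.6° = 150.4 + 229.8 = 380.3 kN/m
FS = 380.3 / 186.8 = 2.036

FS = 2.04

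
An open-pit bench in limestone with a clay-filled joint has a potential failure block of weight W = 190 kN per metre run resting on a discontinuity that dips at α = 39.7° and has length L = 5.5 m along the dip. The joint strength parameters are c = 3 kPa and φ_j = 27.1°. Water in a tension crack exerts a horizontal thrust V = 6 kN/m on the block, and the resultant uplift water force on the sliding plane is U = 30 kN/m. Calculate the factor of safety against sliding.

Resolving the block weight along and normal to the plane and applying the Mohr–Coulomb strength on the joint:
N' = W cosα − U − V sinα = 190·cos39.7° − 30 − 6·sin39.7° = 112.4 kN/m
Driving force T = W sinα + V cosα = 190·sin39.7° + 6·cos39.7° = 126.0 kN/m
Resisting force R = c·L + N'·tanφ_j = 3·5.5 + 112.4·tan27.1° = 16.5 + 57.5 = 74.0 kN/m
FS = R / T = 74.0 / 126.0 = 0.587

FS = 0.59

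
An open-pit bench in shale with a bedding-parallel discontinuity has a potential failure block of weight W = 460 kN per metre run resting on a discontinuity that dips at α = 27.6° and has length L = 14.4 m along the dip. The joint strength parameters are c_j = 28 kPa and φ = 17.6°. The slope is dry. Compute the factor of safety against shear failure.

Resolving the block weight along and normal to the plane and applying the Mohr–Coulomb strength on the joint:
N' = W cosα = 460·cos27.6° = 407.7 kN/m
Driving force T = W sinα = 460·sin27.6° = 213.1 kN/m
Resisting force R = c_j·L + N'·tanφ = 28·14.4 + 407.7·tan17.6° = 403.2 + 129.3 = 532.5 kN/m
FS = R / T = 532.5 / 213.1 = 2.499

FS = 2.50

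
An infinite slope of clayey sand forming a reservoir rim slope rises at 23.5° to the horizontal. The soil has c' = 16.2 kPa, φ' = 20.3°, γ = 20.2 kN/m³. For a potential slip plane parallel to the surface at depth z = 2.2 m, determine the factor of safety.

For an infinite slope with a slip plane parallel to the surface (no pore pressure): FS = [c' + γz cos²β tanφ'] / [γz sinβ cosβ].
γz = 20.2·2.2 = 44.44 kN/m²
Numerator = 16.2 + 44.44·cos²23.5°·tan20.3° = 16.2 + 44.44·0.8410·0.3699 = 30.025 kPa
Denominator = 44.44·sin23.5°·cos23.5° = 44.44·0.3987·0.9171 = 16.251 kPa
FS = 30.025 / 16.251 = 1.848

FS = 1.85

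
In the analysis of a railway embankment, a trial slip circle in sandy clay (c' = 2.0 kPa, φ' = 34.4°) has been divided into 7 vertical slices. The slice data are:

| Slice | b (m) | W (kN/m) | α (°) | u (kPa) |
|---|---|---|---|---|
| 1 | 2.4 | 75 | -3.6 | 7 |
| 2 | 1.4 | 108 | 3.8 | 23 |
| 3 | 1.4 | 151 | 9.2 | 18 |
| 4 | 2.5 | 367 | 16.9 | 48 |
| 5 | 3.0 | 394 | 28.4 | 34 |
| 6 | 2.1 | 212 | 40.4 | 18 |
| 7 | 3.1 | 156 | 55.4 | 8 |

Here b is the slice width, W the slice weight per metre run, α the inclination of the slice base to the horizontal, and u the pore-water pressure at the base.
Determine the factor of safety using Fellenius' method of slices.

FS = 1.08

Ordinary method of slices: FS = Σ[c'·Δl_i + (W_i cosα_i − u_i·Δl_i)·tanφ'] / Σ W_i sinα_i, with Δl_i = b_i / cosα_i.
Slice 1: Δl = 2.4/cos(-3.6°) = 2.405 m; N'_1 = 75·cos(-3.6°) − 7·2.405 = 58.0; c'Δl = 4.81; W sinα = -4.7
Slice 2: Δl = 1.4/cos3.8° = 1.403 m; N'_2 = 108·cos3.8° − 23·1.403 = 75.5; c'Δl = 2.81; W sinα = 7.2
Slice 3: Δl = 1.4/cos9.2° = 1.418 m; N'_3 = 151·cos9.2° − 18·1.418 = 123.5; c'Δl = 2.84; W sinα = 24.1
Slice 4: Δl = 2.5/cos16.9° = 2.613 m; N'_4 = 367·cos16.9° − 48·2.613 = 225.7; c'Δl = 5.23; W sinα = 106.7
Slice 5: Δl = 3.0/cos28.4° = 3.410 m; N'_5 = 394·cos28.4° − 34·3.410 = 230.6; c'Δl = 6.82; W sinα = 187.4
Slice 6: Δl = 2.1/cos40.4° = 2.758 m; N'_6 = 212·cos40.4° − 18·2.758 = 111.8; c'Δl = 5.52; W sinα = 137.4
Slice 7: Δl = 3.1/cos55.4° = 5.459 m; N'_7 = 156·cos55.4° − 8·5.459 = 44.9; c'Δl = 10.92; W sinα = 128.4
Σc'Δl = 38.9 kN/m; ΣN' = 870.1 kN/m; ΣW sinα = 586.5 kN/m
Resisting = 38.9 + 870.1·tan34.4° = 38.9 + 595.8 = 634.7 kN/m
FS = 634.7 / 586.5 = 1.082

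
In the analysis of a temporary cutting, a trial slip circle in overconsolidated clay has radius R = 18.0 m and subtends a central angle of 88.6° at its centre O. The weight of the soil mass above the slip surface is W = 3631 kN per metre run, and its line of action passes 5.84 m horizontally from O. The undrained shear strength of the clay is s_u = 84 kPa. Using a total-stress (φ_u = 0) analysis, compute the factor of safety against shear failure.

Taking moments about the centre O, the resisting moment is provided by the undrained shear strength acting along the arc:
Arc length L_a = R·θ = 18.0·(88.6°·π/180) = 18.0·1.5464 = 27.83 m
M_R = s_u·L_a·R = 84·27.83·18.0 = 42085.8 kN·m/m
M_D = W·d = 3631·5.84 = 21205.0 kN·m/m
FS = M_R / M_D = 42085.8 / 21205.0 = 1.985

FS = 1.98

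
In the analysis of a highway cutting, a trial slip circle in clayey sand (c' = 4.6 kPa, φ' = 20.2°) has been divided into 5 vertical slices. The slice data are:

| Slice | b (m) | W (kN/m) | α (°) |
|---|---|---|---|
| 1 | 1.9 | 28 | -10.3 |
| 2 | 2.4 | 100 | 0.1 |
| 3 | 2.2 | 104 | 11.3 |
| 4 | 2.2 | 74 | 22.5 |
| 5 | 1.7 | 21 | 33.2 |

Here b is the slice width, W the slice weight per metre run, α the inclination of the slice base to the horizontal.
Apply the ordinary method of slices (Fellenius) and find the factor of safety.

FS = 3.01

Ordinary method of slices: FS = Σ[c'·Δl_i + (W_i cosα_i)·tanφ'] / Σ W_i sinα_i, with Δl_i = b_i / cosα_i.
Slice 1: Δl = 1.9/cos(-10.3°) = 1.931 m; N'_1 = 28·cos(-10.3°) = 27.5; c'Δl = 8.88; W sinα = -5.0
Slice 2: Δl = 2.4/cos0.1° = 2.400 m; N'_2 = 100·cos0.1° = 100.0; c'Δl = 11.04; W sinα = 0.2
Slice 3: Δl = 2.2/cos11.3° = 2.243 m; N'_3 = 104·cos11.3° = 102.0; c'Δl = 10.32; W sinα = 20.4
Slice 4: Δl = 2.2/cos22.5° = 2.381 m; N'_4 = 74·cos22.5° = 68.4; c'Δl = 10.95; W sinα = 28.3
Slice 5: Δl = 1.7/cos33.2° = 2.032 m; N'_5 = 21·cos33.2° = 17.6; c'Δl = 9.35; W sinα = 11.5
Σc'Δl = 50.5 kN/m; ΣN' = 315.5 kN/m; ΣW sinα = 55.4 kN/m
Resisting = 50.5 + 315.5·tan20.2° = 50.5 + 116.1 = 166.6 kN/m
FS = 166.6 / 55.4 = 3.009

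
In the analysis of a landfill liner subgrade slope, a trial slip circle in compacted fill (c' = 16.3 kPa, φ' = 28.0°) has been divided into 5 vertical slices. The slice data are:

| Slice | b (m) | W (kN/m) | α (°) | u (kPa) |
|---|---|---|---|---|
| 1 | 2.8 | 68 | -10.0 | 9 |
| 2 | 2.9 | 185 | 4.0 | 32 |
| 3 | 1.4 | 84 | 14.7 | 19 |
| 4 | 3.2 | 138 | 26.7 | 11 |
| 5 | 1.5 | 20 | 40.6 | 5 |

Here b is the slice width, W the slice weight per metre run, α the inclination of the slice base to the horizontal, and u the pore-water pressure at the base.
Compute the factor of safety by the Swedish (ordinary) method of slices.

FS = 3.64

Ordinary method of slices: FS = Σ[c'·Δl_i + (W_i cosα_i − u_i·Δl_i)·tanφ'] / Σ W_i sinα_i, with Δl_i = b_i / cosα_i.
Slice 1: Δl = 2.8/cos(-10.0°) = 2.843 m; N'_1 = 68·cos(-10.0°) − 9·2.843 = 41.4; c'Δl = 46.34; W sinα = -11.8
Slice 2: Δl = 2.9/cos4.0° = 2.907 m; N'_2 = 185·cos4.0° − 32·2.907 = 91.5; c'Δl = 47.39; W sinα = 12.9
Slice 3: Δl = 1.4/cos14.7° = 1.447 m; N'_3 = 84·cos14.7° − 19·1.447 = 53.8; c'Δl = 23.59; W sinα = 21.3
Slice 4: Δl = 3.2/cos26.7° = 3.582 m; N'_4 = 138·cos26.7° − 11·3.582 = 83.9; c'Δl = 58.39; W sinα = 62.0
Slice 5: Δl = 1.5/cos40.6° = 1.976 m; N'_5 = 20·cos40.6° − 5·1.976 = 5.3; c'Δl = 32.20; W sinα = 13.0
Σc'Δl = 207.9 kN/m; ΣN' = 275.8 kN/m; ΣW sinα = 97.4 kN/m
Resisting = 207.9 + 275.8·tan28.0° = 207.9 + 146.7 = 354.6 kN/m
FS = 354.6 / 97.4 = 3.639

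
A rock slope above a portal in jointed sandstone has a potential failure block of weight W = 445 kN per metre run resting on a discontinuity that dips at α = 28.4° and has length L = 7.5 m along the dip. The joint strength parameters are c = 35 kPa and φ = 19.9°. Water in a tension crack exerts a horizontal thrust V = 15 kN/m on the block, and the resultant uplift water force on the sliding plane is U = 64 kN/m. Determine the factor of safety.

FS = 1.68

Resolving the block weight along and normal to the plane and applying the Mohr–Coulomb strength on the joint:
N' = W cosα − U − V sinα = 445·cos28.4° − 64 − 15·sin28.4° = 320.3 kN/m
Driving force T = W sinα + V cosα = 445·sin28.4° + 15·cos28.4° = 224.8 kN/m
Resisting force R = c·L + N'·tanφ = 35·7.5 + 320.3·tan19.9° = 262.5 + 116.0 = 378.5 kN/m
FS = R / T = 378.5 / 224.8 = 1.683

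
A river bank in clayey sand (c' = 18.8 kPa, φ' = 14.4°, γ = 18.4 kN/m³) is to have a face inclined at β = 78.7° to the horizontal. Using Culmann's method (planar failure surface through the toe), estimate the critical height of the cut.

H_c = 6.85 m

Culmann's analysis gives the critical failure plane at α_cr = (β + φ')/2 = (78.7 + 14.4)/2 = 46.6°, and the critical height
H_c = (4c'/γ) · sinβ cosφ' / [1 − cos(β − φ')]
    = (4·18.8/18.4) · sin78.7°·cos14.4° / [1 − cos(64.3°)]
    = 4.087 · 0.9806·0.9686 / [1 − 0.4337]
    = 4.087 · 0.9498 / 0.5663
    = 6.85 m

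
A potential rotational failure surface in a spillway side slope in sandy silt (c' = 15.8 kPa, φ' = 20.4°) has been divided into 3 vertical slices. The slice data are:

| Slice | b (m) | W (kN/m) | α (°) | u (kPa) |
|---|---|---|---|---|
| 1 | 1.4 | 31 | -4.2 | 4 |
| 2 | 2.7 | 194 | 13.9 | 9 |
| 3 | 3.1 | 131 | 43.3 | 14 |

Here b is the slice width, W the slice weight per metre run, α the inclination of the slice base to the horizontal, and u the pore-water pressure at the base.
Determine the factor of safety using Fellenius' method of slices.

Ordinary method of slices: FS = Σ[c'·Δl_i + (W_i cosα_i − u_i·Δl_i)·tanφ'] / Σ W_i sinα_i, with Δl_i = b_i / cosα_i.
Slice 1: Δl = 1.4/cos(-4.2°) = 1.404 m; N'_1 = 31·cos(-4.2°) − 4·1.404 = 25.3; c'Δl = 22.18; W sinα = -2.3
Slice 2: Δl = 2.7/cos13.9° = 2.781 m; N'_2 = 194·cos13.9° − 9·2.781 = 163.3; c'Δl = 43.95; W sinα = 46.6
Slice 3: Δl = 3.1/cos43.3° = 4.260 m; N'_3 = 131·cos43.3° − 14·4.260 = 35.7; c'Δl = 67.30; W sinα = 89.8
Σc'Δl = 133.4 kN/m; ΣN' = 224.3 kN/m; ΣW sinα = 134.2 kN/m
Resisting = 133.4 + 224.3·tan20.4° = 133.4 + 83.4 = 216.8 kN/m
FS = 216.8 / 134.2 = 1.616

FS = 1.62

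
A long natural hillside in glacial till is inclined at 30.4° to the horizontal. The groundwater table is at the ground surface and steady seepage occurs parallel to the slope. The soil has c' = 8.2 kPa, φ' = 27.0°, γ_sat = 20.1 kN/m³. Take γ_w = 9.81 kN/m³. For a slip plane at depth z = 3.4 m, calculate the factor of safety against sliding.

FS = 0.72

With seepage parallel to the slope and the water table at the surface, the effective normal stress on the slip plane uses the buoyant unit weight γ' = γ_sat − γ_w while the driving shear stress uses γ_sat:
FS = [c' + γ' z cos²β tanφ'] / [γ_sat z sinβ cosβ]
γ' = 20.1 − 9.81 = 10.29 kN/m³
Numerator = 8.2 + 10.29·3.4·cos²30.4°·tan27.0° = 8.2 + 10.29·3.4·0.7439·0.5095 = 21.461 kPa
Denominator = 20.1·3.4·sin30.4°·cos30.4° = 20.1·3.4·0.5060·0.8625 = 29.828 kPa
FS = 21.461 / 29.828 = 0.720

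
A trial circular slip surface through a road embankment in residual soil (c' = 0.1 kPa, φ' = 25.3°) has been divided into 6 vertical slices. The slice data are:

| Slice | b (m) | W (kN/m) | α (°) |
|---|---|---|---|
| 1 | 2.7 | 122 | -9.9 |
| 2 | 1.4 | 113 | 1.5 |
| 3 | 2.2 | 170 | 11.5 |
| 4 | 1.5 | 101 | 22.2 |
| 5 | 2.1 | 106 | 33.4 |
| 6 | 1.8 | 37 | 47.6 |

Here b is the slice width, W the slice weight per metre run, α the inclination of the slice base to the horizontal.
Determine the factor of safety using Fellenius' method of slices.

Ordinary method of slices: FS = Σ[c'·Δl_i + (W_i cosα_i)·tanφ'] / Σ W_i sinα_i, with Δl_i = b_i / cosα_i.
Slice 1: Δl = 2.7/cos(-9.9°) = 2.741 m; N'_1 = 122·cos(-9.9°) = 120.2; c'Δl = 0.27; W sinα = -21.0
Slice 2: Δl = 1.4/cos1.5° = 1.400 m; N'_2 = 113·cos1.5° = 113.0; c'Δl = 0.14; W sinα = 3.0
Slice 3: Δl = 2.2/cos11.5° = 2.245 m; N'_3 = 170·cos11.5° = 166.6; c'Δl = 0.22; W sinα = 33.9
Slice 4: Δl = 1.5/cos22.2° = 1.620 m; N'_4 = 101·cos22.2° = 93.5; c'Δl = 0.16; W sinα = 38.2
Slice 5: Δl = 2.1/cos33.4° = 2.515 m; N'_5 = 106·cos33.4° = 88.5; c'Δl = 0.25; W sinα = 58.4
Slice 6: Δl = 1.8/cos47.6° = 2.669 m; N'_6 = 37·cos47.6° = 24.9; c'Δl = 0.27; W sinα = 27.3
Σc'Δl = 1.3 kN/m; ΣN' = 606.7 kN/m; ΣW sinα = 139.7 kN/m
Resisting = 1.3 + 606.7·tan25.3° = 1.3 + 286.8 = 288.1 kN/m
FS = 288.1 / 139.7 = 2.062

FS = 2.06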